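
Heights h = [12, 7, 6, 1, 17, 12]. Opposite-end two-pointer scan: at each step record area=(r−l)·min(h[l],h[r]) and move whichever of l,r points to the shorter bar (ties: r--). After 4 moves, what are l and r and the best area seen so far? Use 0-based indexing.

l=3, r=4, best area=60

[0,5] min(12,12)*5=60 best=60 * → r--
[0,4] min(12,17)*4=48 best=60 → l++
[1,4] min(7,17)*3=21 best=60 → l++
[2,4] min(6,17)*2=12 best=60 → l++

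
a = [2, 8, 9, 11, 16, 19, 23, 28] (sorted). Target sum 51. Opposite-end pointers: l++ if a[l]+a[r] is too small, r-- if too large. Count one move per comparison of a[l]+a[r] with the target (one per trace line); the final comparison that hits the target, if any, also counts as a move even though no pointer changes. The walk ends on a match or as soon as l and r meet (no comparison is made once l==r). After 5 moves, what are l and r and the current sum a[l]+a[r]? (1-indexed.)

l=6, r=8, sum=47

l=1 r=8: 2+28=30 <51, l++
l=2 r=8: 8+28=36 <51, l++
l=3 r=8: 9+28=37 <51, l++
l=4 r=8: 11+28=39 <51, l++
l=5 r=8: 16+28=44 <51, l++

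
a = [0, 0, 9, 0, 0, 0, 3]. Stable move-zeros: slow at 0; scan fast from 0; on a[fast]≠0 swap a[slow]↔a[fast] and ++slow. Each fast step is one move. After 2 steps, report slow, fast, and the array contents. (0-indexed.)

slow=0 fast=0: a[fast]=0, fast++
slow=0 fast=1: a[fast]=0, fast++

slow=0, fast=2, a=[0, 0, 9, 0, 0, 0, 3]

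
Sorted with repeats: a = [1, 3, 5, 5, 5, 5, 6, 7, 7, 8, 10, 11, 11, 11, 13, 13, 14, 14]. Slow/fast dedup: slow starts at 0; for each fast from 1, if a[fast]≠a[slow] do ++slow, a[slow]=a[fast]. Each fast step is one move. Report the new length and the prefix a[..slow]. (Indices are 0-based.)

length 10; prefix = [1, 3, 5, 6, 7, 8, 10, 11, 13, 14]

(s=0,f=1) a[fast]=3≠a[slow]=1 write a[1]=3 → slow++,fast++
(s=1,f=2) a[fast]=5≠a[slow]=3 write a[2]=5 → slow++,fast++
(s=2,f=3) a[fast]=5=a[slow] dup → fast++
(s=2,f=4) a[fast]=5=a[slow] dup → fast++
(s=2,f=5) a[fast]=5=a[slow] dup → fast++
(s=2,f=6) a[fast]=6≠a[slow]=5 write a[3]=6 → slow++,fast++
(s=3,f=7) a[fast]=7≠a[slow]=6 write a[4]=7 → slow++,fast++
(s=4,f=8) a[fast]=7=a[slow] dup → fast++
(s=4,f=9) a[fast]=8≠a[slow]=7 write a[5]=8 → slow++,fast++
(s=5,f=10) a[fast]=10≠a[slow]=8 write a[6]=10 → slow++,fast++
(s=6,f=11) a[fast]=11≠a[slow]=10 write a[7]=11 → slow++,fast++
(s=7,f=12) a[fast]=11=a[slow] dup → fast++
(s=7,f=13) a[fast]=11=a[slow] dup → fast++
(s=7,f=14) a[fast]=13≠a[slow]=11 write a[8]=13 → slow++,fast++
(s=8,f=15) a[fast]=13=a[slow] dup → fast++
(s=8,f=16) a[fast]=14≠a[slow]=13 write a[9]=14 → slow++,fast++
(s=9,f=17) a[fast]=14=a[slow] dup → fast++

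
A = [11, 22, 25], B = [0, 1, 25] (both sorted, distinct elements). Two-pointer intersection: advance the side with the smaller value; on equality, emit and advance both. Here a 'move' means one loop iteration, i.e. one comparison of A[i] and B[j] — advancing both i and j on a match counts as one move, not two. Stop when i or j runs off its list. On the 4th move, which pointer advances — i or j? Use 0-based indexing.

i=0 j=0: 11>0, j++
i=0 j=1: 11>1, j++
i=0 j=2: 11<25, i++
i=1 j=2: 22<25, i++

i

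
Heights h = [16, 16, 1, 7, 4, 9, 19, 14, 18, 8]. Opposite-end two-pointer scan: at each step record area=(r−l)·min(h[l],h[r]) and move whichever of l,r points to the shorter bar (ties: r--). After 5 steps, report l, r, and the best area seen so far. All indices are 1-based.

l=5, r=9, best area=128

[1,10] min(16,8)*9=72 best=72 * → r--
[1,9] min(16,18)*8=128 best=128 * → l++
[2,9] min(16,18)*7=112 best=128 → l++
[3,9] min(1,18)*6=6 best=128 → l++
[4,9] min(7,18)*5=35 best=128 → l++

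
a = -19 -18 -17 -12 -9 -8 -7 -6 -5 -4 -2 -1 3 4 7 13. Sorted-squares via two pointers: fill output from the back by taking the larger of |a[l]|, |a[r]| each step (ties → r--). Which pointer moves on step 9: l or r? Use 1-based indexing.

[1,16] |-19|>|13| out[16]=361 → l++
[2,16] |-18|>|13| out[15]=324 → l++
[3,16] |-17|>|13| out[14]=289 → l++
[4,16] |-12|<=|13| out[13]=169 → r--
[4,15] |-12|>|7| out[12]=144 → l++
[5,15] |-9|>|7| out[11]=81 → l++
[6,15] |-8|>|7| out[10]=64 → l++
[7,15] |-7|<=|7| out[9]=49 → r--
[7,14] |-7|>|4| out[8]=49 → l++

l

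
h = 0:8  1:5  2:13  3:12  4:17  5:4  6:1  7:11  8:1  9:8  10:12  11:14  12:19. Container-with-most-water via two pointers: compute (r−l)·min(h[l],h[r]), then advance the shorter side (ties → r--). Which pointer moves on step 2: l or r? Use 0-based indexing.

l

[0,12] min(8,19)*12=96 best=96 * → l++
[1,12] min(5,19)*11=55 best=96 → l++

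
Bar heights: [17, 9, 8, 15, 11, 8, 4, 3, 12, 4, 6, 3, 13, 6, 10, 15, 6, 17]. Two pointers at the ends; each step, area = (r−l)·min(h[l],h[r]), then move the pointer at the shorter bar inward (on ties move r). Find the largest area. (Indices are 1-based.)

max area = 289

l=1 r=18: min(17,17)*17=289 best=289 *, r--
l=1 r=17: min(17,6)*16=96 best=289, r--
l=1 r=16: min(17,15)*15=225 best=289, r--
l=1 r=15: min(17,10)*14=140 best=289, r--
l=1 r=14: min(17,6)*13=78 best=289, r--
l=1 r=13: min(17,13)*12=156 best=289, r--
l=1 r=12: min(17,3)*11=33 best=289, r--
l=1 r=11: min(17,6)*10=60 best=289, r--
l=1 r=10: min(17,4)*9=36 best=289, r--
l=1 r=9: min(17,12)*8=96 best=289, r--
l=1 r=8: min(17,3)*7=21 best=289, r--
l=1 r=7: min(17,4)*6=24 best=289, r--
l=1 r=6: min(17,8)*5=40 best=289, r--
l=1 r=5: min(17,11)*4=44 best=289, r--
l=1 r=4: min(17,15)*3=45 best=289, r--
l=1 r=3: min(17,8)*2=16 best=289, r--
l=1 r=2: min(17,9)*1=9 best=289, r--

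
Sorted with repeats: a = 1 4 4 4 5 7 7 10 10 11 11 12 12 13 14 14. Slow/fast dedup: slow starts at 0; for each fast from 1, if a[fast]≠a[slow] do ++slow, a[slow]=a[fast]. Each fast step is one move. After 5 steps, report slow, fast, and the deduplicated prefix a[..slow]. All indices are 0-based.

slow=3, fast=6, prefix=[1, 4, 5, 7]

(s=0,f=1) a[fast]=4≠a[slow]=1 write a[1]=4 → slow++,fast++
(s=1,f=2) a[fast]=4=a[slow] dup → fast++
(s=1,f=3) a[fast]=4=a[slow] dup → fast++
(s=1,f=4) a[fast]=5≠a[slow]=4 write a[2]=5 → slow++,fast++
(s=2,f=5) a[fast]=7≠a[slow]=5 write a[3]=7 → slow++,fast++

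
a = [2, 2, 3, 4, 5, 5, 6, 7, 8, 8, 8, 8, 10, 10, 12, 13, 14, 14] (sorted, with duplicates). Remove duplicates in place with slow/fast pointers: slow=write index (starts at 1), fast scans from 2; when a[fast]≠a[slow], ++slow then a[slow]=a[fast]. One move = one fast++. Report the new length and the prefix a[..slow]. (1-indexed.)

slow=1 fast=2: a[fast]=2=a[slow] dup, fast++
slow=1 fast=3: a[fast]=3≠a[slow]=2 write a[2]=3, slow++,fast++
slow=2 fast=4: a[fast]=4≠a[slow]=3 write a[3]=4, slow++,fast++
slow=3 fast=5: a[fast]=5≠a[slow]=4 write a[4]=5, slow++,fast++
slow=4 fast=6: a[fast]=5=a[slow] dup, fast++
slow=4 fast=7: a[fast]=6≠a[slow]=5 write a[5]=6, slow++,fast++
slow=5 fast=8: a[fast]=7≠a[slow]=6 write a[6]=7, slow++,fast++
slow=6 fast=9: a[fast]=8≠a[slow]=7 write a[7]=8, slow++,fast++
slow=7 fast=10: a[fast]=8=a[slow] dup, fast++
slow=7 fast=11: a[fast]=8=a[slow] dup, fast++
slow=7 fast=12: a[fast]=8=a[slow] dup, fast++
slow=7 fast=13: a[fast]=10≠a[slow]=8 write a[8]=10, slow++,fast++
slow=8 fast=14: a[fast]=10=a[slow] dup, fast++
slow=8 fast=15: a[fast]=12≠a[slow]=10 write a[9]=12, slow++,fast++
slow=9 fast=16: a[fast]=13≠a[slow]=12 write a[10]=13, slow++,fast++
slow=10 fast=17: a[fast]=14≠a[slow]=13 write a[11]=14, slow++,fast++
slow=11 fast=18: a[fast]=14=a[slow] dup, fast++

length 11; prefix = [2, 3, 4, 5, 6, 7, 8, 10, 12, 13, 14]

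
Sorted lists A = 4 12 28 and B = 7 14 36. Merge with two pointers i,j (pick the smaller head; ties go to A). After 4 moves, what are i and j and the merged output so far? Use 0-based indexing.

[i=0,j=0] A[i]=4<=B[j]=7 take 4 → i++
[i=1,j=0] A[i]=12>B[j]=7 take 7 → j++
[i=1,j=1] A[i]=12<=B[j]=14 take 12 → i++
[i=2,j=1] A[i]=28>B[j]=14 take 14 → j++

i=2, j=2, merged so far=[4, 7, 12, 14]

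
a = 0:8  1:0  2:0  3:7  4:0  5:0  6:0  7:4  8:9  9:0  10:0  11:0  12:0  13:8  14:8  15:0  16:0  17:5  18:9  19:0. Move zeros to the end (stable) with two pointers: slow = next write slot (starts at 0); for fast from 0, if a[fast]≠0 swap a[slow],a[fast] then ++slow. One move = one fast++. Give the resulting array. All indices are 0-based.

slow=0 fast=0: a[fast]=8≠0 swap→a[0]=8, slow++,fast++
slow=1 fast=1: a[fast]=0, fast++
slow=1 fast=2: a[fast]=0, fast++
slow=1 fast=3: a[fast]=7≠0 swap→a[1]=7, slow++,fast++
slow=2 fast=4: a[fast]=0, fast++
slow=2 fast=5: a[fast]=0, fast++
slow=2 fast=6: a[fast]=0, fast++
slow=2 fast=7: a[fast]=4≠0 swap→a[2]=4, slow++,fast++
slow=3 fast=8: a[fast]=9≠0 swap→a[3]=9, slow++,fast++
slow=4 fast=9: a[fast]=0, fast++
slow=4 fast=10: a[fast]=0, fast++
slow=4 fast=11: a[fast]=0, fast++
slow=4 fast=12: a[fast]=0, fast++
slow=4 fast=13: a[fast]=8≠0 swap→a[4]=8, slow++,fast++
slow=5 fast=14: a[fast]=8≠0 swap→a[5]=8, slow++,fast++
slow=6 fast=15: a[fast]=0, fast++
slow=6 fast=16: a[fast]=0, fast++
slow=6 fast=17: a[fast]=5≠0 swap→a[6]=5, slow++,fast++
slow=7 fast=18: a[fast]=9≠0 swap→a[7]=9, slow++,fast++
slow=8 fast=19: a[fast]=0, fast++

[8, 7, 4, 9, 8, 8, 5, 9, 0, 0, 0, 0, 0, 0, 0, 0, 0, 0, 0, 0]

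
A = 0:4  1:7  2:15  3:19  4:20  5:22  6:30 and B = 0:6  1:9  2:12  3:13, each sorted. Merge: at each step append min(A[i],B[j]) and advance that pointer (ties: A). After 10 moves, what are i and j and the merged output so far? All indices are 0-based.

i=0 j=0: A[i]=4<=B[j]=6 take 4, i++
i=1 j=0: A[i]=7>B[j]=6 take 6, j++
i=1 j=1: A[i]=7<=B[j]=9 take 7, i++
i=2 j=1: A[i]=15>B[j]=9 take 9, j++
i=2 j=2: A[i]=15>B[j]=12 take 12, j++
i=2 j=3: A[i]=15>B[j]=13 take 13, j++
i=2 j=4: B done, take A[i]=15, i++
i=3 j=4: B done, take A[i]=19, i++
i=4 j=4: B done, take A[i]=20, i++
i=5 j=4: B done, take A[i]=22, i++

i=6, j=4, merged so far=[4, 6, 7, 9, 12, 13, 15, 19, 20, 22]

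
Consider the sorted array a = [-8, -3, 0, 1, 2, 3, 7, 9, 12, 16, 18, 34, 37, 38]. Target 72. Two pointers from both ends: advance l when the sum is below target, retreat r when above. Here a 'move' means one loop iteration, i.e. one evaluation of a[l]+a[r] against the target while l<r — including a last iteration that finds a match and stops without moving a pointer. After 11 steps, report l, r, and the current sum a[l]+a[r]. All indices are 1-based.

l=12, r=14, sum=72

l=1 r=14: -8+38=30 <72, l++
l=2 r=14: -3+38=35 <72, l++
l=3 r=14: 0+38=38 <72, l++
l=4 r=14: 1+38=39 <72, l++
l=5 r=14: 2+38=40 <72, l++
l=6 r=14: 3+38=41 <72, l++
l=7 r=14: 7+38=45 <72, l++
l=8 r=14: 9+38=47 <72, l++
l=9 r=14: 12+38=50 <72, l++
l=10 r=14: 16+38=54 <72, l++
l=11 r=14: 18+38=56 <72, l++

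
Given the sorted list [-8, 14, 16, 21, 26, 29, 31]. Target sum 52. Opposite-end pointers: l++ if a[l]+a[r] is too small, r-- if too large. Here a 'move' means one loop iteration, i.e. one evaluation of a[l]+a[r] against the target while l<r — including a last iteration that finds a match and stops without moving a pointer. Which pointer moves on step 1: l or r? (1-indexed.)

l

[1,7] -8+31=23 <52 → l++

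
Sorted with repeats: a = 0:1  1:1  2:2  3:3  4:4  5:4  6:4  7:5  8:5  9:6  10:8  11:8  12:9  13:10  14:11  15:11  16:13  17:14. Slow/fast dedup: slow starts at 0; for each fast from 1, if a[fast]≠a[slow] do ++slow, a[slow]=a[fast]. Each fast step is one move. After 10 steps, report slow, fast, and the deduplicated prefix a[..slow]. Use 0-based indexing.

(s=0,f=1) a[fast]=1=a[slow] dup → fast++
(s=0,f=2) a[fast]=2≠a[slow]=1 write a[1]=2 → slow++,fast++
(s=1,f=3) a[fast]=3≠a[slow]=2 write a[2]=3 → slow++,fast++
(s=2,f=4) a[fast]=4≠a[slow]=3 write a[3]=4 → slow++,fast++
(s=3,f=5) a[fast]=4=a[slow] dup → fast++
(s=3,f=6) a[fast]=4=a[slow] dup → fast++
(s=3,f=7) a[fast]=5≠a[slow]=4 write a[4]=5 → slow++,fast++
(s=4,f=8) a[fast]=5=a[slow] dup → fast++
(s=4,f=9) a[fast]=6≠a[slow]=5 write a[5]=6 → slow++,fast++
(s=5,f=10) a[fast]=8≠a[slow]=6 write a[6]=8 → slow++,fast++

slow=6, fast=11, prefix=[1, 2, 3, 4, 5, 6, 8]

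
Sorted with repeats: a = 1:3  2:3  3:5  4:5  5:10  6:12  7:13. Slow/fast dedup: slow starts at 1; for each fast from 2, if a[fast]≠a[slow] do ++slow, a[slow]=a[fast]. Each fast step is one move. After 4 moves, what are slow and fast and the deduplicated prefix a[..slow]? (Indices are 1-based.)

slow=1 fast=2: a[fast]=3=a[slow] dup, fast++
slow=1 fast=3: a[fast]=5≠a[slow]=3 write a[2]=5, slow++,fast++
slow=2 fast=4: a[fast]=5=a[slow] dup, fast++
slow=2 fast=5: a[fast]=10≠a[slow]=5 write a[3]=10, slow++,fast++

slow=3, fast=6, prefix=[3, 5, 10]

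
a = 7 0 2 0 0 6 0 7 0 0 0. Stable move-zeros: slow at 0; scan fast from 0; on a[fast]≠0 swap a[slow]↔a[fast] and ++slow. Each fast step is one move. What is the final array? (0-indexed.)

[7, 2, 6, 7, 0, 0, 0, 0, 0, 0, 0]

slow=0 fast=0: a[fast]=7≠0 swap→a[0]=7, slow++,fast++
slow=1 fast=1: a[fast]=0, fast++
slow=1 fast=2: a[fast]=2≠0 swap→a[1]=2, slow++,fast++
slow=2 fast=3: a[fast]=0, fast++
slow=2 fast=4: a[fast]=0, fast++
slow=2 fast=5: a[fast]=6≠0 swap→a[2]=6, slow++,fast++
slow=3 fast=6: a[fast]=0, fast++
slow=3 fast=7: a[fast]=7≠0 swap→a[3]=7, slow++,fast++
slow=4 fast=8: a[fast]=0, fast++
slow=4 fast=9: a[fast]=0, fast++
slow=4 fast=10: a[fast]=0, fast++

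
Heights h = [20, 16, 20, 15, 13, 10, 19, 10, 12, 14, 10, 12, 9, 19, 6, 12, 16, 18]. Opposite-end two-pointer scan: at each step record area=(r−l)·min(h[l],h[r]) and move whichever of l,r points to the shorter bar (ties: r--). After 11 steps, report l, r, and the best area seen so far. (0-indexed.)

l=0, r=6, best area=306

l=0 r=17: min(20,18)*17=306 best=306 *, r--
l=0 r=16: min(20,16)*16=256 best=306, r--
l=0 r=15: min(20,12)*15=180 best=306, r--
l=0 r=14: min(20,6)*14=84 best=306, r--
l=0 r=13: min(20,19)*13=247 best=306, r--
l=0 r=12: min(20,9)*12=108 best=306, r--
l=0 r=11: min(20,12)*11=132 best=306, r--
l=0 r=10: min(20,10)*10=100 best=306, r--
l=0 r=9: min(20,14)*9=126 best=306, r--
l=0 r=8: min(20,12)*8=96 best=306, r--
l=0 r=7: min(20,10)*7=70 best=306, r--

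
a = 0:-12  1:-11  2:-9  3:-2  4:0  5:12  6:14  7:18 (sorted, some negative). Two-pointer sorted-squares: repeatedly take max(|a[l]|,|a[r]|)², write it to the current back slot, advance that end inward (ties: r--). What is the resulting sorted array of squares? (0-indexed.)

[0,7] |-12|<=|18| out[7]=324 → r--
[0,6] |-12|<=|14| out[6]=196 → r--
[0,5] |-12|<=|12| out[5]=144 → r--
[0,4] |-12|>|0| out[4]=144 → l++
[1,4] |-11|>|0| out[3]=121 → l++
[2,4] |-9|>|0| out[2]=81 → l++
[3,4] |-2|>|0| out[1]=4 → l++
[4,4] |0|<=|0| out[0]=0 → r--

[0, 4, 81, 121, 144, 144, 196, 324]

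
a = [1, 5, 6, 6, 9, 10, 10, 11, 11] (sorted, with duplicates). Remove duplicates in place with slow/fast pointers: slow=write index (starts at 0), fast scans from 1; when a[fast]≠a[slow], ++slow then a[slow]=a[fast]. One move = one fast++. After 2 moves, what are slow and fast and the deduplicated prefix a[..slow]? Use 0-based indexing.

slow=2, fast=3, prefix=[1, 5, 6]

(s=0,f=1) a[fast]=5≠a[slow]=1 write a[1]=5 → slow++,fast++
(s=1,f=2) a[fast]=6≠a[slow]=5 write a[2]=6 → slow++,fast++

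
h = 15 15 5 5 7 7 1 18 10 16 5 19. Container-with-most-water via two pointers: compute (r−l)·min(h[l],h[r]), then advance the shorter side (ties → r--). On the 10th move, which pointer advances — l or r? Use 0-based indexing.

[0,11] min(15,19)*11=165 best=165 * → l++
[1,11] min(15,19)*10=150 best=165 → l++
[2,11] min(5,19)*9=45 best=165 → l++
[3,11] min(5,19)*8=40 best=165 → l++
[4,11] min(7,19)*7=49 best=165 → l++
[5,11] min(7,19)*6=42 best=165 → l++
[6,11] min(1,19)*5=5 best=165 → l++
[7,11] min(18,19)*4=72 best=165 → l++
[8,11] min(10,19)*3=30 best=165 → l++
[9,11] min(16,19)*2=32 best=165 → l++

l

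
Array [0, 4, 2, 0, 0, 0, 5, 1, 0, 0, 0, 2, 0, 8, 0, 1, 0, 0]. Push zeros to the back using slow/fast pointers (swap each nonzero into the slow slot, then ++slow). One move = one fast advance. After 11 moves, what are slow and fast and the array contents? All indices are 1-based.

slow=1 fast=1: a[fast]=0, fast++
slow=1 fast=2: a[fast]=4≠0 swap→a[1]=4, slow++,fast++
slow=2 fast=3: a[fast]=2≠0 swap→a[2]=2, slow++,fast++
slow=3 fast=4: a[fast]=0, fast++
slow=3 fast=5: a[fast]=0, fast++
slow=3 fast=6: a[fast]=0, fast++
slow=3 fast=7: a[fast]=5≠0 swap→a[3]=5, slow++,fast++
slow=4 fast=8: a[fast]=1≠0 swap→a[4]=1, slow++,fast++
slow=5 fast=9: a[fast]=0, fast++
slow=5 fast=10: a[fast]=0, fast++
slow=5 fast=11: a[fast]=0, fast++

slow=5, fast=12, a=[4, 2, 5, 1, 0, 0, 0, 0, 0, 0, 0, 2, 0, 8, 0, 1, 0, 0]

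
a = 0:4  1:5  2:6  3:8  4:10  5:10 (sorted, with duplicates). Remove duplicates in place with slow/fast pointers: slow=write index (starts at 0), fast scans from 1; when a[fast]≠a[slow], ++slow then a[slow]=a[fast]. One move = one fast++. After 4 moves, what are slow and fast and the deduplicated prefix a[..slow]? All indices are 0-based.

slow=4, fast=5, prefix=[4, 5, 6, 8, 10]

slow=0 fast=1: a[fast]=5≠a[slow]=4 write a[1]=5, slow++,fast++
slow=1 fast=2: a[fast]=6≠a[slow]=5 write a[2]=6, slow++,fast++
slow=2 fast=3: a[fast]=8≠a[slow]=6 write a[3]=8, slow++,fast++
slow=3 fast=4: a[fast]=10≠a[slow]=8 write a[4]=10, slow++,fast++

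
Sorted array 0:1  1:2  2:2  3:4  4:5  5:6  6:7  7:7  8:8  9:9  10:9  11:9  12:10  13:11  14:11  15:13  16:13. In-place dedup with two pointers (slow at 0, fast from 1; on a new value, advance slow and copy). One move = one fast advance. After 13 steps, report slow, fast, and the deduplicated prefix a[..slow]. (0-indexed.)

slow=9, fast=14, prefix=[1, 2, 4, 5, 6, 7, 8, 9, 10, 11]

slow=0 fast=1: a[fast]=2≠a[slow]=1 write a[1]=2, slow++,fast++
slow=1 fast=2: a[fast]=2=a[slow] dup, fast++
slow=1 fast=3: a[fast]=4≠a[slow]=2 write a[2]=4, slow++,fast++
slow=2 fast=4: a[fast]=5≠a[slow]=4 write a[3]=5, slow++,fast++
slow=3 fast=5: a[fast]=6≠a[slow]=5 write a[4]=6, slow++,fast++
slow=4 fast=6: a[fast]=7≠a[slow]=6 write a[5]=7, slow++,fast++
slow=5 fast=7: a[fast]=7=a[slow] dup, fast++
slow=5 fast=8: a[fast]=8≠a[slow]=7 write a[6]=8, slow++,fast++
slow=6 fast=9: a[fast]=9≠a[slow]=8 write a[7]=9, slow++,fast++
slow=7 fast=10: a[fast]=9=a[slow] dup, fast++
slow=7 fast=11: a[fast]=9=a[slow] dup, fast++
slow=7 fast=12: a[fast]=10≠a[slow]=9 write a[8]=10, slow++,fast++
slow=8 fast=13: a[fast]=11≠a[slow]=10 write a[9]=11, slow++,fast++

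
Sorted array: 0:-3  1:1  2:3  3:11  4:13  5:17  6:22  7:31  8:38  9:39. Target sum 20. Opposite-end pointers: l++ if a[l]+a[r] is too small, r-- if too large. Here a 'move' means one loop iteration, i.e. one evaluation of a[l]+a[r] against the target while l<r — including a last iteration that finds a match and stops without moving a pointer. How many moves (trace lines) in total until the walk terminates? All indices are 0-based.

[0,9] -3+39=36 >20 → r--
[0,8] -3+38=35 >20 → r--
[0,7] -3+31=28 >20 → r--
[0,6] -3+22=19 <20 → l++
[1,6] 1+22=23 >20 → r--
[1,5] 1+17=18 <20 → l++
[2,5] 3+17=20 → found

7 moves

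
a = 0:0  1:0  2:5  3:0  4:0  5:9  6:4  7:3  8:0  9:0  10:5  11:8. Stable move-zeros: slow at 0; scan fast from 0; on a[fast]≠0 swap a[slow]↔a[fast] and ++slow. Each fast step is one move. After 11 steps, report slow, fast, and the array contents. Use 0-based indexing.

slow=5, fast=11, a=[5, 9, 4, 3, 5, 0, 0, 0, 0, 0, 0, 8]

(s=0,f=0) a[fast]=0 → fast++
(s=0,f=1) a[fast]=0 → fast++
(s=0,f=2) a[fast]=5≠0 swap→a[0]=5 → slow++,fast++
(s=1,f=3) a[fast]=0 → fast++
(s=1,f=4) a[fast]=0 → fast++
(s=1,f=5) a[fast]=9≠0 swap→a[1]=9 → slow++,fast++
(s=2,f=6) a[fast]=4≠0 swap→a[2]=4 → slow++,fast++
(s=3,f=7) a[fast]=3≠0 swap→a[3]=3 → slow++,fast++
(s=4,f=8) a[fast]=0 → fast++
(s=4,f=9) a[fast]=0 → fast++
(s=4,f=10) a[fast]=5≠0 swap→a[4]=5 → slow++,fast++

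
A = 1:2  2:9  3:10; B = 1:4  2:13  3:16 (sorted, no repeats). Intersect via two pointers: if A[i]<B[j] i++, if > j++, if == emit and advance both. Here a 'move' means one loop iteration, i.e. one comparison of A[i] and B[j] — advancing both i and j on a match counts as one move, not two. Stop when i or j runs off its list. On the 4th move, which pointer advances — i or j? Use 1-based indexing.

[i=1,j=1] 2<4 → i++
[i=2,j=1] 9>4 → j++
[i=2,j=2] 9<13 → i++
[i=3,j=2] 10<13 → i++

i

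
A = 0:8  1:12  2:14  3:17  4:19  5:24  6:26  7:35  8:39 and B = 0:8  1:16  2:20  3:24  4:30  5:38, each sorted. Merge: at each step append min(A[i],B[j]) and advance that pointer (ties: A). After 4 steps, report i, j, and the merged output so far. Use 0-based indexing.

[i=0,j=0] A[i]=8<=B[j]=8 take 8 → i++
[i=1,j=0] A[i]=12>B[j]=8 take 8 → j++
[i=1,j=1] A[i]=12<=B[j]=16 take 12 → i++
[i=2,j=1] A[i]=14<=B[j]=16 take 14 → i++

i=3, j=1, merged so far=[8, 8, 12, 14]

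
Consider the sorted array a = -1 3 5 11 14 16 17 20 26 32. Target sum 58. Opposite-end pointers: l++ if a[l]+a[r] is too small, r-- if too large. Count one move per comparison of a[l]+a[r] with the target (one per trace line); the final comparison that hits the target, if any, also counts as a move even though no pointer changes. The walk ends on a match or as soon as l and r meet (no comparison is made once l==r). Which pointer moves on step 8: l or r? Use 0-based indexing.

l

[0,9] -1+32=31 <58 → l++
[1,9] 3+32=35 <58 → l++
[2,9] 5+32=37 <58 → l++
[3,9] 11+32=43 <58 → l++
[4,9] 14+32=46 <58 → l++
[5,9] 16+32=48 <58 → l++
[6,9] 17+32=49 <58 → l++
[7,9] 20+32=52 <58 → l++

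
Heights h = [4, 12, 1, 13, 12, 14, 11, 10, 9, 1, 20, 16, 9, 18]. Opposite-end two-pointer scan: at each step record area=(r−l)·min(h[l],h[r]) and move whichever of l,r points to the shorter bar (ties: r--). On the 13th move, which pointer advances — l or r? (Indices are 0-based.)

r

l=0 r=13: min(4,18)*13=52 best=52 *, l++
l=1 r=13: min(12,18)*12=144 best=144 *, l++
l=2 r=13: min(1,18)*11=11 best=144, l++
l=3 r=13: min(13,18)*10=130 best=144, l++
l=4 r=13: min(12,18)*9=108 best=144, l++
l=5 r=13: min(14,18)*8=112 best=144, l++
l=6 r=13: min(11,18)*7=77 best=144, l++
l=7 r=13: min(10,18)*6=60 best=144, l++
l=8 r=13: min(9,18)*5=45 best=144, l++
l=9 r=13: min(1,18)*4=4 best=144, l++
l=10 r=13: min(20,18)*3=54 best=144, r--
l=10 r=12: min(20,9)*2=18 best=144, r--
l=10 r=11: min(20,16)*1=16 best=144, r--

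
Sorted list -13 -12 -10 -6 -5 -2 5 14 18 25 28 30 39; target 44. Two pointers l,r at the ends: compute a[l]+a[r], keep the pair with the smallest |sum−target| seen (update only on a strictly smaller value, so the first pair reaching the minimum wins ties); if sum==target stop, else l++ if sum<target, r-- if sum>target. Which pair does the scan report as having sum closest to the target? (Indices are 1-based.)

l=1 r=13: -13+39=26 d=18 *, l++
l=2 r=13: -12+39=27 d=17 *, l++
l=3 r=13: -10+39=29 d=15 *, l++
l=4 r=13: -6+39=33 d=11 *, l++
l=5 r=13: -5+39=34 d=10 *, l++
l=6 r=13: -2+39=37 d=7 *, l++
l=7 r=13: 5+39=44 d=0 *, stop

pair (5, 39) with sum 44 (|Δ|=0)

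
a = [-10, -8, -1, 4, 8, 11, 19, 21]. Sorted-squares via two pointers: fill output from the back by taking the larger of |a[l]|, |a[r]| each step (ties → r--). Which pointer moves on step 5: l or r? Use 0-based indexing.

l=0 r=7: |-10|<=|21| out[7]=441, r--
l=0 r=6: |-10|<=|19| out[6]=361, r--
l=0 r=5: |-10|<=|11| out[5]=121, r--
l=0 r=4: |-10|>|8| out[4]=100, l++
l=1 r=4: |-8|<=|8| out[3]=64, r--

r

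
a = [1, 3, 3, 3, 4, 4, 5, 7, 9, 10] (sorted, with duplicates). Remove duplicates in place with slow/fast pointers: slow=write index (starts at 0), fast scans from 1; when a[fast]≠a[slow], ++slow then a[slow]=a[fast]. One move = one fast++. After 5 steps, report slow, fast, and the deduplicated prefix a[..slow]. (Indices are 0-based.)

(s=0,f=1) a[fast]=3≠a[slow]=1 write a[1]=3 → slow++,fast++
(s=1,f=2) a[fast]=3=a[slow] dup → fast++
(s=1,f=3) a[fast]=3=a[slow] dup → fast++
(s=1,f=4) a[fast]=4≠a[slow]=3 write a[2]=4 → slow++,fast++
(s=2,f=5) a[fast]=4=a[slow] dup → fast++

slow=2, fast=6, prefix=[1, 3, 4]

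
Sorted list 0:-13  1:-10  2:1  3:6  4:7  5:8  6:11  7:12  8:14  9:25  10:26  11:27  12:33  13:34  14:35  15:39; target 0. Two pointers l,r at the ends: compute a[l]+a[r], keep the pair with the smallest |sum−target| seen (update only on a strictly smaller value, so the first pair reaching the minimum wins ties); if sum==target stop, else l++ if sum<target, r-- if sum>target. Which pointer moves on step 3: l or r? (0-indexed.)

r

[0,15] -13+39=26 d=26 * → r--
[0,14] -13+35=22 d=22 * → r--
[0,13] -13+34=21 d=21 * → r--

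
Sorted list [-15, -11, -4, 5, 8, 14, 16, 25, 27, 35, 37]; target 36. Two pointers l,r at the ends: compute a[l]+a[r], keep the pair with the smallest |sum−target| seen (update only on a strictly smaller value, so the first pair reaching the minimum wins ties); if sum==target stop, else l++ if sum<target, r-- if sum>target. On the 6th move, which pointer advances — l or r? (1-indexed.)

l

l=1 r=11: -15+37=22 d=14 *, l++
l=2 r=11: -11+37=26 d=10 *, l++
l=3 r=11: -4+37=33 d=3 *, l++
l=4 r=11: 5+37=42 d=6, r--
l=4 r=10: 5+35=40 d=4, r--
l=4 r=9: 5+27=32 d=4, l++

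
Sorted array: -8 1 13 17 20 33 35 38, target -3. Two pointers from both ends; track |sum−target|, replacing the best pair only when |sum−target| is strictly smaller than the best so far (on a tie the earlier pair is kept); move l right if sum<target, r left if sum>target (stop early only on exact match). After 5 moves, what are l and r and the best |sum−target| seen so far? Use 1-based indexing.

l=1, r=3, best |Δ|=12

[1,8] -8+38=30 d=33 * → r--
[1,7] -8+35=27 d=30 * → r--
[1,6] -8+33=25 d=28 * → r--
[1,5] -8+20=12 d=15 * → r--
[1,4] -8+17=9 d=12 * → r--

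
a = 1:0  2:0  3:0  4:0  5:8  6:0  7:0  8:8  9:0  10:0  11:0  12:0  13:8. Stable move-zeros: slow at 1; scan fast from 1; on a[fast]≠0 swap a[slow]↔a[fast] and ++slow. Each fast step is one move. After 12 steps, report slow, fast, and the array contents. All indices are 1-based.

slow=1 fast=1: a[fast]=0, fast++
slow=1 fast=2: a[fast]=0, fast++
slow=1 fast=3: a[fast]=0, fast++
slow=1 fast=4: a[fast]=0, fast++
slow=1 fast=5: a[fast]=8≠0 swap→a[1]=8, slow++,fast++
slow=2 fast=6: a[fast]=0, fast++
slow=2 fast=7: a[fast]=0, fast++
slow=2 fast=8: a[fast]=8≠0 swap→a[2]=8, slow++,fast++
slow=3 fast=9: a[fast]=0, fast++
slow=3 fast=10: a[fast]=0, fast++
slow=3 fast=11: a[fast]=0, fast++
slow=3 fast=12: a[fast]=0, fast++

slow=3, fast=13, a=[8, 8, 0, 0, 0, 0, 0, 0, 0, 0, 0, 0, 8]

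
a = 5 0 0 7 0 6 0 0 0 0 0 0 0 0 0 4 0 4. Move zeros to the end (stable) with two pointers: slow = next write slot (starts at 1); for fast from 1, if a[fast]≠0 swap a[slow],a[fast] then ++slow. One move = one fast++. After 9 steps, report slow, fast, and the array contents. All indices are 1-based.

slow=4, fast=10, a=[5, 7, 6, 0, 0, 0, 0, 0, 0, 0, 0, 0, 0, 0, 0, 4, 0, 4]

slow=1 fast=1: a[fast]=5≠0 swap→a[1]=5, slow++,fast++
slow=2 fast=2: a[fast]=0, fast++
slow=2 fast=3: a[fast]=0, fast++
slow=2 fast=4: a[fast]=7≠0 swap→a[2]=7, slow++,fast++
slow=3 fast=5: a[fast]=0, fast++
slow=3 fast=6: a[fast]=6≠0 swap→a[3]=6, slow++,fast++
slow=4 fast=7: a[fast]=0, fast++
slow=4 fast=8: a[fast]=0, fast++
slow=4 fast=9: a[fast]=0, fast++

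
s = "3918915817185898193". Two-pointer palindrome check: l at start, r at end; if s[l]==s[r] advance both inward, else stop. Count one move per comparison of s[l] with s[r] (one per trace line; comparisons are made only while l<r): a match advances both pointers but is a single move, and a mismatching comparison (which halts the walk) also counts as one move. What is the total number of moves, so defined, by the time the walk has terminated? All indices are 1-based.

[1,19] '3'=='3' → l++,r--
[2,18] '9'=='9' → l++,r--
[3,17] '1'=='1' → l++,r--
[4,16] '8'=='8' → l++,r--
[5,15] '9'=='9' → l++,r--
[6,14] '1'!='8' → stop

6 moves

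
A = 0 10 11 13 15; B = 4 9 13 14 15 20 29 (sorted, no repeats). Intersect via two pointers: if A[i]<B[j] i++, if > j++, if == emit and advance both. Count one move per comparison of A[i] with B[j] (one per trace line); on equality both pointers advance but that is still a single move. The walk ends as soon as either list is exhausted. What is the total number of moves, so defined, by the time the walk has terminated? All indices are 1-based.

8 moves

i=1 j=1: 0<4, i++
i=2 j=1: 10>4, j++
i=2 j=2: 10>9, j++
i=2 j=3: 10<13, i++
i=3 j=3: 11<13, i++
i=4 j=3: 13==13 emit, i++,j++
i=5 j=4: 15>14, j++
i=5 j=5: 15==15 emit, i++,j++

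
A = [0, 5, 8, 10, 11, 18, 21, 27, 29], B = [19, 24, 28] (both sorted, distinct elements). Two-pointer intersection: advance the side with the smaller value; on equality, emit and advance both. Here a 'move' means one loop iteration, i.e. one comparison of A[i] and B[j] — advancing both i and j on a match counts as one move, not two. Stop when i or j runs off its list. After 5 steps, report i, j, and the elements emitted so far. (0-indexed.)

i=5, j=0, emitted=[]

[i=0,j=0] 0<19 → i++
[i=1,j=0] 5<19 → i++
[i=2,j=0] 8<19 → i++
[i=3,j=0] 10<19 → i++
[i=4,j=0] 11<19 → i++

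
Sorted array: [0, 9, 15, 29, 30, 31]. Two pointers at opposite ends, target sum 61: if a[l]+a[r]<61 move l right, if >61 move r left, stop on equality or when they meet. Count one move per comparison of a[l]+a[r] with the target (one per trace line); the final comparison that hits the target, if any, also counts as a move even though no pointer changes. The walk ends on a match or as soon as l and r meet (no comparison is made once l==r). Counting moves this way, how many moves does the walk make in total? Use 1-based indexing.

5 moves

[1,6] 0+31=31 <61 → l++
[2,6] 9+31=40 <61 → l++
[3,6] 15+31=46 <61 → l++
[4,6] 29+31=60 <61 → l++
[5,6] 30+31=61 → found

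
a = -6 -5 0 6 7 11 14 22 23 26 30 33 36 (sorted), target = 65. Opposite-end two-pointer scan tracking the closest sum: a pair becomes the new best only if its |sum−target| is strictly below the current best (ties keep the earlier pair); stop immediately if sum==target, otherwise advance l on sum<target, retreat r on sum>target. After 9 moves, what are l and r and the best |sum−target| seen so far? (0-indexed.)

l=9, r=12, best |Δ|=6

l=0 r=12: -6+36=30 d=35 *, l++
l=1 r=12: -5+36=31 d=34 *, l++
l=2 r=12: 0+36=36 d=29 *, l++
l=3 r=12: 6+36=42 d=23 *, l++
l=4 r=12: 7+36=43 d=22 *, l++
l=5 r=12: 11+36=47 d=18 *, l++
l=6 r=12: 14+36=50 d=15 *, l++
l=7 r=12: 22+36=58 d=7 *, l++
l=8 r=12: 23+36=59 d=6 *, l++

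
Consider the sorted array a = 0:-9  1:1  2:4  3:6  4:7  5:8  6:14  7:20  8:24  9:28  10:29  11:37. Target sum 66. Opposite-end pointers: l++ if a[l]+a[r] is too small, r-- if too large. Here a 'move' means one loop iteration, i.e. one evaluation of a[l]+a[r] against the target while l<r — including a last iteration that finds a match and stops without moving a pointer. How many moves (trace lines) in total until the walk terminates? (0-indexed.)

11 moves

l=0 r=11: -9+37=28 <66, l++
l=1 r=11: 1+37=38 <66, l++
l=2 r=11: 4+37=41 <66, l++
l=3 r=11: 6+37=43 <66, l++
l=4 r=11: 7+37=44 <66, l++
l=5 r=11: 8+37=45 <66, l++
l=6 r=11: 14+37=51 <66, l++
l=7 r=11: 20+37=57 <66, l++
l=8 r=11: 24+37=61 <66, l++
l=9 r=11: 28+37=65 <66, l++
l=10 r=11: 29+37=66, found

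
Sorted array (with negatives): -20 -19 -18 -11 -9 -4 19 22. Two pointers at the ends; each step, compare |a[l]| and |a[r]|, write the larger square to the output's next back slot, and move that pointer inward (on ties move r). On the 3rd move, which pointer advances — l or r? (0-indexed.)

[0,7] |-20|<=|22| out[7]=484 → r--
[0,6] |-20|>|19| out[6]=400 → l++
[1,6] |-19|<=|19| out[5]=361 → r--

r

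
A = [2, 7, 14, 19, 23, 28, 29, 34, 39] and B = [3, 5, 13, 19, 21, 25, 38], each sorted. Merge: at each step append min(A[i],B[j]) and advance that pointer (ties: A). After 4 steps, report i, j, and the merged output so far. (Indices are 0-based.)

i=2, j=2, merged so far=[2, 3, 5, 7]

[i=0,j=0] A[i]=2<=B[j]=3 take 2 → i++
[i=1,j=0] A[i]=7>B[j]=3 take 3 → j++
[i=1,j=1] A[i]=7>B[j]=5 take 5 → j++
[i=1,j=2] A[i]=7<=B[j]=13 take 7 → i++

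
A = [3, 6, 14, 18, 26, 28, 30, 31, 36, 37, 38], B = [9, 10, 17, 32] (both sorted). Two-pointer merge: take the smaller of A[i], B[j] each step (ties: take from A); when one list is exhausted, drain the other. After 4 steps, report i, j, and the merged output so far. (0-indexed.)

i=2, j=2, merged so far=[3, 6, 9, 10]

i=0 j=0: A[i]=3<=B[j]=9 take 3, i++
i=1 j=0: A[i]=6<=B[j]=9 take 6, i++
i=2 j=0: A[i]=14>B[j]=9 take 9, j++
i=2 j=1: A[i]=14>B[j]=10 take 10, j++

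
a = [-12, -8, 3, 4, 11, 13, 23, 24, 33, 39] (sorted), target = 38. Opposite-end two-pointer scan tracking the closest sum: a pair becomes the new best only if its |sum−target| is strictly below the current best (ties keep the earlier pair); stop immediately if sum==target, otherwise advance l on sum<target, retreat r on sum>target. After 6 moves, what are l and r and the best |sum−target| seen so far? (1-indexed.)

l=5, r=8, best |Δ|=1

[1,10] -12+39=27 d=11 * → l++
[2,10] -8+39=31 d=7 * → l++
[3,10] 3+39=42 d=4 * → r--
[3,9] 3+33=36 d=2 * → l++
[4,9] 4+33=37 d=1 * → l++
[5,9] 11+33=44 d=6 → r--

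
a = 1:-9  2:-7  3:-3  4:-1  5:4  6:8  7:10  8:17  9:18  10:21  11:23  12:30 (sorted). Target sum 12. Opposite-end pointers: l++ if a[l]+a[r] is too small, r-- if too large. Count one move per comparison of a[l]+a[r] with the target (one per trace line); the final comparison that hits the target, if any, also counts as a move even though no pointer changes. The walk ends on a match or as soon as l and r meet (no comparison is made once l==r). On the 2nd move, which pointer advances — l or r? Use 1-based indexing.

l=1 r=12: -9+30=21 >12, r--
l=1 r=11: -9+23=14 >12, r--

r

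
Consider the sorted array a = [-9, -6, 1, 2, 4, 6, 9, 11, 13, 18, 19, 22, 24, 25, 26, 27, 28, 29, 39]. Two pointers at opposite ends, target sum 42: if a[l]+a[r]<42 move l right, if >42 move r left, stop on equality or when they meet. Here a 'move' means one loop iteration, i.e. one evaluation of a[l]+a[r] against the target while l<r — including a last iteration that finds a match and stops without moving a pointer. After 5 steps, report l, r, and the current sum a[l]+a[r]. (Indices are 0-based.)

l=4, r=17, sum=33

l=0 r=18: -9+39=30 <42, l++
l=1 r=18: -6+39=33 <42, l++
l=2 r=18: 1+39=40 <42, l++
l=3 r=18: 2+39=41 <42, l++
l=4 r=18: 4+39=43 >42, r--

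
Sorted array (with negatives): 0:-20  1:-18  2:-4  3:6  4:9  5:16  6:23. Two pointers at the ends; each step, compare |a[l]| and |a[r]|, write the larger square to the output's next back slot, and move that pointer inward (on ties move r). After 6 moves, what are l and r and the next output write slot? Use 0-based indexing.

l=0 r=6: |-20|<=|23| out[6]=529, r--
l=0 r=5: |-20|>|16| out[5]=400, l++
l=1 r=5: |-18|>|16| out[4]=324, l++
l=2 r=5: |-4|<=|16| out[3]=256, r--
l=2 r=4: |-4|<=|9| out[2]=81, r--
l=2 r=3: |-4|<=|6| out[1]=36, r--

l=2, r=2, next write slot=0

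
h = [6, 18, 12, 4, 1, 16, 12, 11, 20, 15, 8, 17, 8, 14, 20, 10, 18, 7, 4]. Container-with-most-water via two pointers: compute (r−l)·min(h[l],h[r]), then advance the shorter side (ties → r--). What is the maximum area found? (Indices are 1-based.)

[1,19] min(6,4)*18=72 best=72 * → r--
[1,18] min(6,7)*17=102 best=102 * → l++
[2,18] min(18,7)*16=112 best=112 * → r--
[2,17] min(18,18)*15=270 best=270 * → r--
[2,16] min(18,10)*14=140 best=270 → r--
[2,15] min(18,20)*13=234 best=270 → l++
[3,15] min(12,20)*12=144 best=270 → l++
[4,15] min(4,20)*11=44 best=270 → l++
[5,15] min(1,20)*10=10 best=270 → l++
[6,15] min(16,20)*9=144 best=270 → l++
[7,15] min(12,20)*8=96 best=270 → l++
[8,15] min(11,20)*7=77 best=270 → l++
[9,15] min(20,20)*6=120 best=270 → r--
[9,14] min(20,14)*5=70 best=270 → r--
[9,13] min(20,8)*4=32 best=270 → r--
[9,12] min(20,17)*3=51 best=270 → r--
[9,11] min(20,8)*2=16 best=270 → r--
[9,10] min(20,15)*1=15 best=270 → r--

max area = 270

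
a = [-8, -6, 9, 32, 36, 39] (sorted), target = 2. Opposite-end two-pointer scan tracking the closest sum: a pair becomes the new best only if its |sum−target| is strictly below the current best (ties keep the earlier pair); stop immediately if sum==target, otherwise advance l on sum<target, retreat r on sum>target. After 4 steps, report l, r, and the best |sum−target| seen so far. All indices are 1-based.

l=2, r=3, best |Δ|=1

[1,6] -8+39=31 d=29 * → r--
[1,5] -8+36=28 d=26 * → r--
[1,4] -8+32=24 d=22 * → r--
[1,3] -8+9=1 d=1 * → l++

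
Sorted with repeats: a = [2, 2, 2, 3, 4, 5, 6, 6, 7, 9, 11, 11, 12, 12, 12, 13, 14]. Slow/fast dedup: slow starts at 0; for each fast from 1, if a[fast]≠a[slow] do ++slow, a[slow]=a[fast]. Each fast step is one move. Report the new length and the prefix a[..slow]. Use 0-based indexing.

length 11; prefix = [2, 3, 4, 5, 6, 7, 9, 11, 12, 13, 14]

(s=0,f=1) a[fast]=2=a[slow] dup → fast++
(s=0,f=2) a[fast]=2=a[slow] dup → fast++
(s=0,f=3) a[fast]=3≠a[slow]=2 write a[1]=3 → slow++,fast++
(s=1,f=4) a[fast]=4≠a[slow]=3 write a[2]=4 → slow++,fast++
(s=2,f=5) a[fast]=5≠a[slow]=4 write a[3]=5 → slow++,fast++
(s=3,f=6) a[fast]=6≠a[slow]=5 write a[4]=6 → slow++,fast++
(s=4,f=7) a[fast]=6=a[slow] dup → fast++
(s=4,f=8) a[fast]=7≠a[slow]=6 write a[5]=7 → slow++,fast++
(s=5,f=9) a[fast]=9≠a[slow]=7 write a[6]=9 → slow++,fast++
(s=6,f=10) a[fast]=11≠a[slow]=9 write a[7]=11 → slow++,fast++
(s=7,f=11) a[fast]=11=a[slow] dup → fast++
(s=7,f=12) a[fast]=12≠a[slow]=11 write a[8]=12 → slow++,fast++
(s=8,f=13) a[fast]=12=a[slow] dup → fast++
(s=8,f=14) a[fast]=12=a[slow] dup → fast++
(s=8,f=15) a[fast]=13≠a[slow]=12 write a[9]=13 → slow++,fast++
(s=9,f=16) a[fast]=14≠a[slow]=13 write a[10]=14 → slow++,fast++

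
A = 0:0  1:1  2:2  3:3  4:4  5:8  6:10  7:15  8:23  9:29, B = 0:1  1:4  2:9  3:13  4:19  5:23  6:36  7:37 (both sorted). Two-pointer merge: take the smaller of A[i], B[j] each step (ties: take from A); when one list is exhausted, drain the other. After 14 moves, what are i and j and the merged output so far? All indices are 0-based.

i=9, j=5, merged so far=[0, 1, 1, 2, 3, 4, 4, 8, 9, 10, 13, 15, 19, 23]

i=0 j=0: A[i]=0<=B[j]=1 take 0, i++
i=1 j=0: A[i]=1<=B[j]=1 take 1, i++
i=2 j=0: A[i]=2>B[j]=1 take 1, j++
i=2 j=1: A[i]=2<=B[j]=4 take 2, i++
i=3 j=1: A[i]=3<=B[j]=4 take 3, i++
i=4 j=1: A[i]=4<=B[j]=4 take 4, i++
i=5 j=1: A[i]=8>B[j]=4 take 4, j++
i=5 j=2: A[i]=8<=B[j]=9 take 8, i++
i=6 j=2: A[i]=10>B[j]=9 take 9, j++
i=6 j=3: A[i]=10<=B[j]=13 take 10, i++
i=7 j=3: A[i]=15>B[j]=13 take 13, j++
i=7 j=4: A[i]=15<=B[j]=19 take 15, i++
i=8 j=4: A[i]=23>B[j]=19 take 19, j++
i=8 j=5: A[i]=23<=B[j]=23 take 23, i++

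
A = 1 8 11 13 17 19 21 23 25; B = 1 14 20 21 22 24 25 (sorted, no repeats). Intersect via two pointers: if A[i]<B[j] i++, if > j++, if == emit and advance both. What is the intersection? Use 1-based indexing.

[i=1,j=1] 1==1 emit → i++,j++
[i=2,j=2] 8<14 → i++
[i=3,j=2] 11<14 → i++
[i=4,j=2] 13<14 → i++
[i=5,j=2] 17>14 → j++
[i=5,j=3] 17<20 → i++
[i=6,j=3] 19<20 → i++
[i=7,j=3] 21>20 → j++
[i=7,j=4] 21==21 emit → i++,j++
[i=8,j=5] 23>22 → j++
[i=8,j=6] 23<24 → i++
[i=9,j=6] 25>24 → j++
[i=9,j=7] 25==25 emit → i++,j++

intersection = [1, 21, 25]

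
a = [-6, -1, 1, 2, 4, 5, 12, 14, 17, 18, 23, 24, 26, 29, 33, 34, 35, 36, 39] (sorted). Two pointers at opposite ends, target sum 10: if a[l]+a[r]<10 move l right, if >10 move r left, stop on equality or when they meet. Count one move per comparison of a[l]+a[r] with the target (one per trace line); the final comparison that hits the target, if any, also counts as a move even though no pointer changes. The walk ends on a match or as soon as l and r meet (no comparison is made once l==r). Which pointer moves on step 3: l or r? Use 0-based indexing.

l=0 r=18: -6+39=33 >10, r--
l=0 r=17: -6+36=30 >10, r--
l=0 r=16: -6+35=29 >10, r--

r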